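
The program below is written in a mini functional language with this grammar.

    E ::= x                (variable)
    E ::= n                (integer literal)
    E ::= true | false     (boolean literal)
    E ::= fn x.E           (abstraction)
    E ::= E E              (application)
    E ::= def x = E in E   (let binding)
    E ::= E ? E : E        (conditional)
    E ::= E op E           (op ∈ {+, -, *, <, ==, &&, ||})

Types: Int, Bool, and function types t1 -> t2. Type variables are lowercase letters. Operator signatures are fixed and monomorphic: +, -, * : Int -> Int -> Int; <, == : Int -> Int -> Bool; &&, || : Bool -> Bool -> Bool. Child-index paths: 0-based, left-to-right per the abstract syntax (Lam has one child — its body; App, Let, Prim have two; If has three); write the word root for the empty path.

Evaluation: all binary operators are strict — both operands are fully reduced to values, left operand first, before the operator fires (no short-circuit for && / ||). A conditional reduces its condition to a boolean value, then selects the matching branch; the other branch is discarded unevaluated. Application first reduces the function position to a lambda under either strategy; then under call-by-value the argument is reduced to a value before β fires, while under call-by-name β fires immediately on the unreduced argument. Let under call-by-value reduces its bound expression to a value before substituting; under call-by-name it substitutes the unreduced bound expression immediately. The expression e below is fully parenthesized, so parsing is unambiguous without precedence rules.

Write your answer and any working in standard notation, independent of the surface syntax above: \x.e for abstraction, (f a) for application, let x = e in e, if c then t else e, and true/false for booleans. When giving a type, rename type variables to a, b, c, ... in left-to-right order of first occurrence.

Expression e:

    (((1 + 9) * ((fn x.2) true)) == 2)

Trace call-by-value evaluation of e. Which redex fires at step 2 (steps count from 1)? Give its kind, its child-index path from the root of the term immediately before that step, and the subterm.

Answer: beta at 0.1 : ((\x.2) true)

Derivation:
step 0: (((1 + 9) * ((\x.2) true)) == 2)
step 1: [delta@0.0] ((10 * ((\x.2) true)) == 2)
step 2: [beta@0.1] ((10 * 2) == 2)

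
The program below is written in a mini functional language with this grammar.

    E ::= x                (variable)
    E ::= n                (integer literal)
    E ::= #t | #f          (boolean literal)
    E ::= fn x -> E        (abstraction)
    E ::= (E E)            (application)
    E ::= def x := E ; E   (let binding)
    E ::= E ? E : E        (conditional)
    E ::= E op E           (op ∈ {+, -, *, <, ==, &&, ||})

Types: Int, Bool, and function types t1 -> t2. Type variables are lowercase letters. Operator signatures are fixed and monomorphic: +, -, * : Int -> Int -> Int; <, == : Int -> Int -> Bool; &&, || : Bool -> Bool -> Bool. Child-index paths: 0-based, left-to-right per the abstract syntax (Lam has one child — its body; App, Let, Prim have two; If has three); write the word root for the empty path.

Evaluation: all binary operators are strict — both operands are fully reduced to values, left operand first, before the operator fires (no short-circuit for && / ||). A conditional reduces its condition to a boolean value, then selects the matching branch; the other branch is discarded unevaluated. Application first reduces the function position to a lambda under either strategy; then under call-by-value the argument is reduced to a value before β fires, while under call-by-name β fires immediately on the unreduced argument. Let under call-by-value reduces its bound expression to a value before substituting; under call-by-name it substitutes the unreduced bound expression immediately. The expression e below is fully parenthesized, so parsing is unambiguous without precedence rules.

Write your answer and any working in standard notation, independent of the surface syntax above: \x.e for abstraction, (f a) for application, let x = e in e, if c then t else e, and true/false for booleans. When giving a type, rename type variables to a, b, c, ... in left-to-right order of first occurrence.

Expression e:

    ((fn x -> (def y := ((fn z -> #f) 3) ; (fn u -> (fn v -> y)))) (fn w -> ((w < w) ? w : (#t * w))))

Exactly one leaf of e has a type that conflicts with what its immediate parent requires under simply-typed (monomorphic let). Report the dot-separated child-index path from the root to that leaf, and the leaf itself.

Answer: 1.0.2.0 : true

Derivation:
\z._ : b -> Bool
  unify b -> Bool ~ Int -> c
  unify b ~ Int
  unify Bool ~ c
_ _ : Bool
let y : Bool
y : Bool
\v._ : e -> Bool
\u._ : d -> e -> Bool
\x._ : a -> d -> e -> Bool
w : f
  unify f ~ Int
w : Int
  unify Int ~ Int
  unify Bool ~ Bool
w : Int
  unify Bool ~ Int
  FAIL: mismatch Bool ~ Int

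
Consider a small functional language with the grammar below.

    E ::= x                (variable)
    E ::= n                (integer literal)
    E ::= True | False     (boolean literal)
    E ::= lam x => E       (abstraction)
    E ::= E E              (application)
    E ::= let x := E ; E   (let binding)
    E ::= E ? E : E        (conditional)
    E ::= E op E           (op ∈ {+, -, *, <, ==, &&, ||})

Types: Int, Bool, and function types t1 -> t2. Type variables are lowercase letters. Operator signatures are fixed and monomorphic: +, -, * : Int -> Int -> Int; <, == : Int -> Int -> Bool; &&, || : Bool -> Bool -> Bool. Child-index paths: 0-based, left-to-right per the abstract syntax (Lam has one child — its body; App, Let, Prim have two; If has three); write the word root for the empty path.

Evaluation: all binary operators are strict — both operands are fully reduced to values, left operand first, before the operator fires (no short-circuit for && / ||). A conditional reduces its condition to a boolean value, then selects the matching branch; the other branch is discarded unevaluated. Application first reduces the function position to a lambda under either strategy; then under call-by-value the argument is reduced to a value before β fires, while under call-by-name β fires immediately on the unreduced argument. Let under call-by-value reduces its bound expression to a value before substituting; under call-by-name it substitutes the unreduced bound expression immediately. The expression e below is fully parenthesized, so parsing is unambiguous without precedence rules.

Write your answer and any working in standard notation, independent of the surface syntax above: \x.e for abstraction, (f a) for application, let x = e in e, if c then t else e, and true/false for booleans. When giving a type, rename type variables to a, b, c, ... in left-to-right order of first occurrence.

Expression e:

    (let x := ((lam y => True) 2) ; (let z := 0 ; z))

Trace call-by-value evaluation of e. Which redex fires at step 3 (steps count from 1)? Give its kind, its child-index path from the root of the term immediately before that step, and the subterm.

Derivation:
step 0: (let x = ((\y.true) 2) in (let z = 0 in z))
step 1: [beta@0] (let x = true in (let z = 0 in z))
step 2: [let@root] (let z = 0 in z)
step 3: [let@root] 0

Answer: let at root : (let z = 0 in z)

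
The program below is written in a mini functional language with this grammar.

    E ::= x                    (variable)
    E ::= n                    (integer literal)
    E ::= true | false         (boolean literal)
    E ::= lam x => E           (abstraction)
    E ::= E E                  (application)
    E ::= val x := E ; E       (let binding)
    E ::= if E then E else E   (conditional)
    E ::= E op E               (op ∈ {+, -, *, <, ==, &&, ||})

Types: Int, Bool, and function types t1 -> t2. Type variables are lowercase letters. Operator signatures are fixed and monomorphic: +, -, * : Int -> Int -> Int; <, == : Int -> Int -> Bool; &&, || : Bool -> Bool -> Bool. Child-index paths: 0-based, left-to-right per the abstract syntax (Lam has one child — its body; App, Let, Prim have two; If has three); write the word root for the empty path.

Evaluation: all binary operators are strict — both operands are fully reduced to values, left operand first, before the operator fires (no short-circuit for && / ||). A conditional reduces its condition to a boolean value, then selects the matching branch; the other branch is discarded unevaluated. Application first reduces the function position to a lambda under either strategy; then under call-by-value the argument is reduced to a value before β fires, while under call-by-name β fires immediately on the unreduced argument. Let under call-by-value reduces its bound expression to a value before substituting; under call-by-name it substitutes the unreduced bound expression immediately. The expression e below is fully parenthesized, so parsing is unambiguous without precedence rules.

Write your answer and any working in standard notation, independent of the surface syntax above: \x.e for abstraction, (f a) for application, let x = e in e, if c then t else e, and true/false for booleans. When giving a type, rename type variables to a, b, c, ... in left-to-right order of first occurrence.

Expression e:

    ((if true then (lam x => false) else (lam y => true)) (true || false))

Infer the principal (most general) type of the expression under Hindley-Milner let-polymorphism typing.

Working:
  unify Bool ~ Bool
\x._ : a -> Bool
\y._ : b -> Bool
  unify a -> Bool ~ b -> Bool
  unify a ~ b
  unify Bool ~ Bool
  unify Bool ~ Bool
  unify Bool ~ Bool
  unify b -> Bool ~ Bool -> c
  unify b ~ Bool
  unify Bool ~ c
_ _ : Bool

Answer: Bool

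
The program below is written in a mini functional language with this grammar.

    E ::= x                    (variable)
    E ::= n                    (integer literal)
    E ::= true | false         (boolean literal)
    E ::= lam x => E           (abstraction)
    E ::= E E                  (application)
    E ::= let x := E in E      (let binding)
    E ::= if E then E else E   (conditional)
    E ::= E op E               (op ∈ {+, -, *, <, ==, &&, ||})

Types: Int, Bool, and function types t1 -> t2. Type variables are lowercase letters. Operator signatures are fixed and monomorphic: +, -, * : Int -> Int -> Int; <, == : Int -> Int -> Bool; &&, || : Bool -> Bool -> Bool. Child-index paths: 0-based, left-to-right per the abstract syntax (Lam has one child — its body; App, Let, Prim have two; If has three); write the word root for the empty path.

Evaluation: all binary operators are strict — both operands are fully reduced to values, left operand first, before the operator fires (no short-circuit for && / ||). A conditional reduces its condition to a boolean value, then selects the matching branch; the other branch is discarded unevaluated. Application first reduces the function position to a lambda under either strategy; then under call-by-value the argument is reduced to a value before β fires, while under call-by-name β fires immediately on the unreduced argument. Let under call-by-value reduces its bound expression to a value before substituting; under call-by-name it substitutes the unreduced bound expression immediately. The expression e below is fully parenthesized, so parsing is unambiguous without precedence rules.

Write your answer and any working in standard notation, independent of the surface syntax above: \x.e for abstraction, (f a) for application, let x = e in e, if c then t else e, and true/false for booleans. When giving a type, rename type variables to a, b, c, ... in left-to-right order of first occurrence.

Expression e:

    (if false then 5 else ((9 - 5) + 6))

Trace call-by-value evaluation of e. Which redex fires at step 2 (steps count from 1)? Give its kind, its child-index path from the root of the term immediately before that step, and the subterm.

Answer: delta at 0 : (9 - 5)

Working:
step 0: (if false then 5 else ((9 - 5) + 6))
step 1: [if@root] ((9 - 5) + 6)
step 2: [delta@0] (4 + 6)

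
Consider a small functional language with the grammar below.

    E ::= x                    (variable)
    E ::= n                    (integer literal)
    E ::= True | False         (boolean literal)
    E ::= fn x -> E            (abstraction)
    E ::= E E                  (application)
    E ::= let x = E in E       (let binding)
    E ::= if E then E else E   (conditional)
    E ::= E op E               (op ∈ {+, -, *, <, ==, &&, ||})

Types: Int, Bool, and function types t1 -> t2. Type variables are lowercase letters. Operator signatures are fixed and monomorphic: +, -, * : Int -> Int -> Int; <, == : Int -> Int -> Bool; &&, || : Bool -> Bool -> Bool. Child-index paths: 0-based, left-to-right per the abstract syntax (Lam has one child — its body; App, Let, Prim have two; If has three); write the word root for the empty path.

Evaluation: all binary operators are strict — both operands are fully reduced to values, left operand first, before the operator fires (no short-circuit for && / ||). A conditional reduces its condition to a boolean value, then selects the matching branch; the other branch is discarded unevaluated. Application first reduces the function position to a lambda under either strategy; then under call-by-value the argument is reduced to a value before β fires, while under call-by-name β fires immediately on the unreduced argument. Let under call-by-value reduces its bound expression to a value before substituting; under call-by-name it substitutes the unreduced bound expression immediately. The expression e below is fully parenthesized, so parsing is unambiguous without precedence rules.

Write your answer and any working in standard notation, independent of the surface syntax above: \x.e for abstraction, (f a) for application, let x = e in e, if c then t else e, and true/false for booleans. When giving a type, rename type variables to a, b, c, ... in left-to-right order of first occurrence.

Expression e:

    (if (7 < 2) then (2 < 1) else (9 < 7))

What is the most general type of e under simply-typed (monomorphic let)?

Answer: Bool

Working:
  unify Int ~ Int
  unify Int ~ Int
  unify Bool ~ Bool
  unify Int ~ Int
  unify Int ~ Int
  unify Int ~ Int
  unify Int ~ Int
  unify Bool ~ Bool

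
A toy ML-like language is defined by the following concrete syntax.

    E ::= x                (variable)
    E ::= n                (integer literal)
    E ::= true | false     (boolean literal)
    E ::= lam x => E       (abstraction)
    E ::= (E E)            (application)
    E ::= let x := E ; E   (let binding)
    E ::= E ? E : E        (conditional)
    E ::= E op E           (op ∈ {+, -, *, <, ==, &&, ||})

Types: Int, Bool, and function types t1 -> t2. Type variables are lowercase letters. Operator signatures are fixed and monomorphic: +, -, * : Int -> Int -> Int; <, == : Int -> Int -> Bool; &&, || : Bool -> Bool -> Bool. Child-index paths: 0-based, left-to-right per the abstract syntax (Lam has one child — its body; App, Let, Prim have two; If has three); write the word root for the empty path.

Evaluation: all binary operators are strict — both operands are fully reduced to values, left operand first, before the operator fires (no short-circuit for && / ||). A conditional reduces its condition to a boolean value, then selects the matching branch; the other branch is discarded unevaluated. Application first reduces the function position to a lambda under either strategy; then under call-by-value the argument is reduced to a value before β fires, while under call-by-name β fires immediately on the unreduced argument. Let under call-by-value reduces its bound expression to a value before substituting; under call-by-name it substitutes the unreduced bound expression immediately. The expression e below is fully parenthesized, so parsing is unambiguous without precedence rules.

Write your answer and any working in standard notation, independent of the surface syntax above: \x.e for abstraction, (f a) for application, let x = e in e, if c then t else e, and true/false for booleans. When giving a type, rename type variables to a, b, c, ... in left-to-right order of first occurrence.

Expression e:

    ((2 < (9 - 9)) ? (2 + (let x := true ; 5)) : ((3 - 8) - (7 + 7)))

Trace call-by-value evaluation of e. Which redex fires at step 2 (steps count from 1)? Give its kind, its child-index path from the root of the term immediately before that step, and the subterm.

Answer: delta at 0 : (2 < 0)

Derivation:
step 0: (if (2 < (9 - 9)) then (2 + (let x = true in 5)) else ((3 - 8) - (7 + 7)))
step 1: [delta@0.1] (if (2 < 0) then (2 + (let x = true in 5)) else ((3 - 8) - (7 + 7)))
step 2: [delta@0] (if false then (2 + (let x = true in 5)) else ((3 - 8) - (7 + 7)))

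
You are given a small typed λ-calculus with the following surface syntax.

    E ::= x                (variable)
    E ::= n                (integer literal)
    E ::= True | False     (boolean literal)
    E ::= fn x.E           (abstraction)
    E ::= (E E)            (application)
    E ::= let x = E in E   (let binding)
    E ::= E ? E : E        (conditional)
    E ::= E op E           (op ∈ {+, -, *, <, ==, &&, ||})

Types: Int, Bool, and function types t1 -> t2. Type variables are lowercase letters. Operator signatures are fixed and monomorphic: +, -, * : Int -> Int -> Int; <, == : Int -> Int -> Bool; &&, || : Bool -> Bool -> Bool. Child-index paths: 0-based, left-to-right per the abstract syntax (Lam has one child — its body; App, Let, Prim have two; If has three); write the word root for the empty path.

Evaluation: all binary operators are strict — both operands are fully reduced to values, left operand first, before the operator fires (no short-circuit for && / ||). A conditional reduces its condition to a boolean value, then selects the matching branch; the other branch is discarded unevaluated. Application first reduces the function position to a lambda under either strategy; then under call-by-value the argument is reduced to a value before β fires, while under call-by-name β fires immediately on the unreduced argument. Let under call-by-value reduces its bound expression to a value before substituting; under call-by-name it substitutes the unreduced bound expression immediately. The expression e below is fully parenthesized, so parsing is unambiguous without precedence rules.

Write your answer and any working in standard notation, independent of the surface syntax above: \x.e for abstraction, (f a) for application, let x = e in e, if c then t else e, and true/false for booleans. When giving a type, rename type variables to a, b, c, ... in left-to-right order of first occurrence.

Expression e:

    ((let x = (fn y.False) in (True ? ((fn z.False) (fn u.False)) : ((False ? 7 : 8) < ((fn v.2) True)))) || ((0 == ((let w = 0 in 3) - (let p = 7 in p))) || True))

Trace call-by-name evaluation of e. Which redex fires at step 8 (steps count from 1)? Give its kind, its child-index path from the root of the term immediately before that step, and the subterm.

Answer: delta at 1 : (false || true)

Trace:
step 0: ((let x = (\y.false) in (if true then ((\z.false) (\u.false)) else ((if false then 7 else 8) < ((\v.2) true)))) || ((0 == ((let w = 0 in 3) - (let p = 7 in p))) || true))
step 1: [let@0] ((if true then ((\z.false) (\u.false)) else ((if false then 7 else 8) < ((\v.2) true))) || ((0 == ((let w = 0 in 3) - (let p = 7 in p))) || true))
step 2: [if@0] (((\z.false) (\u.false)) || ((0 == ((let w = 0 in 3) - (let p = 7 in p))) || true))
step 3: [beta@0] (false || ((0 == ((let w = 0 in 3) - (let p = 7 in p))) || true))
step 4: [let@1.0.1.0] (false || ((0 == (3 - (let p = 7 in p))) || true))
step 5: [let@1.0.1.1] (false || ((0 == (3 - 7)) || true))
step 6: [delta@1.0.1] (false || ((0 == -4) || true))
step 7: [delta@1.0] (false || (false || true))
step 8: [delta@1] (false || true)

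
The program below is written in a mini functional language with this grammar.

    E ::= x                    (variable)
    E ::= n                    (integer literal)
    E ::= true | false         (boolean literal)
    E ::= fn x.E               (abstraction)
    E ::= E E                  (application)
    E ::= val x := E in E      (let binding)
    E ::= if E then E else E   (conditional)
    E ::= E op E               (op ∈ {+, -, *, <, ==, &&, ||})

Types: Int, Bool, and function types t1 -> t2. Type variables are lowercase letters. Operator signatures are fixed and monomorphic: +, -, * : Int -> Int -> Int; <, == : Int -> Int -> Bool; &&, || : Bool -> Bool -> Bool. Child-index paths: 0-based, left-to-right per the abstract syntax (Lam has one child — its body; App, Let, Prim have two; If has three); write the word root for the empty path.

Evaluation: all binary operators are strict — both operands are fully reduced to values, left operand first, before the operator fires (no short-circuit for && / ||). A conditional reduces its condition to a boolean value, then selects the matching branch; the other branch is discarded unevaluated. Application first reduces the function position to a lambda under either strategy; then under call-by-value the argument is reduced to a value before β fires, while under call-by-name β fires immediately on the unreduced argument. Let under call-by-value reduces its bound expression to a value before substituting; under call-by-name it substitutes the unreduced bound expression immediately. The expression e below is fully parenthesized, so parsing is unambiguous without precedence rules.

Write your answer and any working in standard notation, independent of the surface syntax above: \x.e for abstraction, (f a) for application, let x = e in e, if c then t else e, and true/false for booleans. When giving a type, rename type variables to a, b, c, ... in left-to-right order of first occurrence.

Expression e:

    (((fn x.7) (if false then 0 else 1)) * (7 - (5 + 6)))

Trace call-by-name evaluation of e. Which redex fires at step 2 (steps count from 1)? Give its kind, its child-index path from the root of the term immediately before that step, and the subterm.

Answer: delta at 1.1 : (5 + 6)

Trace:
step 0: (((\x.7) (if false then 0 else 1)) * (7 - (5 + 6)))
step 1: [beta@0] (7 * (7 - (5 + 6)))
step 2: [delta@1.1] (7 * (7 - 11))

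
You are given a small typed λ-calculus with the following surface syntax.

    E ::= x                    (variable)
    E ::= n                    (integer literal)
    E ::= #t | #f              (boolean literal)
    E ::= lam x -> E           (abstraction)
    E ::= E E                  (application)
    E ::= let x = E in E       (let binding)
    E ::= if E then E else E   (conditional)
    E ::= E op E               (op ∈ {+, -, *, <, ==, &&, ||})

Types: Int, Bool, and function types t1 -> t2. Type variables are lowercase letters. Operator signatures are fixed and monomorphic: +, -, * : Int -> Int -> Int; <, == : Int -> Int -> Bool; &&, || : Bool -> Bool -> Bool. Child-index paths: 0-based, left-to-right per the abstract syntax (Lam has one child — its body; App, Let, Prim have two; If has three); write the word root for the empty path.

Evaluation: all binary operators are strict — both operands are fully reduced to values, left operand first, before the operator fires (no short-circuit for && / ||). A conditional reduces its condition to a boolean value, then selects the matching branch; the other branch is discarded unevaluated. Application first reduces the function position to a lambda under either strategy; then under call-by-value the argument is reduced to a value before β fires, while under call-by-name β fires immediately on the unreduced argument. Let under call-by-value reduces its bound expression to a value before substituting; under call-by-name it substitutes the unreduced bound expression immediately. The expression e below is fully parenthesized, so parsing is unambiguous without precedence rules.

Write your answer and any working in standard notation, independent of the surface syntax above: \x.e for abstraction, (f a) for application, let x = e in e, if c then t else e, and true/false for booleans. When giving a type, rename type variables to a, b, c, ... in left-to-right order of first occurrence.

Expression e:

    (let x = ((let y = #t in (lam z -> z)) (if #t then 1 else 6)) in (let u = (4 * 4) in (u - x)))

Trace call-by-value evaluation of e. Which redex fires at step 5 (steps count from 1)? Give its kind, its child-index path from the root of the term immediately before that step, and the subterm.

Trace:
step 0: (let x = ((let y = true in (\z.z)) (if true then 1 else 6)) in (let u = (4 * 4) in (u - x)))
step 1: [let@0.0] (let x = ((\z.z) (if true then 1 else 6)) in (let u = (4 * 4) in (u - x)))
step 2: [if@0.1] (let x = ((\z.z) 1) in (let u = (4 * 4) in (u - x)))
step 3: [beta@0] (let x = 1 in (let u = (4 * 4) in (u - x)))
step 4: [let@root] (let u = (4 * 4) in (u - 1))
step 5: [delta@0] (let u = 16 in (u - 1))

Answer: delta at 0 : (4 * 4)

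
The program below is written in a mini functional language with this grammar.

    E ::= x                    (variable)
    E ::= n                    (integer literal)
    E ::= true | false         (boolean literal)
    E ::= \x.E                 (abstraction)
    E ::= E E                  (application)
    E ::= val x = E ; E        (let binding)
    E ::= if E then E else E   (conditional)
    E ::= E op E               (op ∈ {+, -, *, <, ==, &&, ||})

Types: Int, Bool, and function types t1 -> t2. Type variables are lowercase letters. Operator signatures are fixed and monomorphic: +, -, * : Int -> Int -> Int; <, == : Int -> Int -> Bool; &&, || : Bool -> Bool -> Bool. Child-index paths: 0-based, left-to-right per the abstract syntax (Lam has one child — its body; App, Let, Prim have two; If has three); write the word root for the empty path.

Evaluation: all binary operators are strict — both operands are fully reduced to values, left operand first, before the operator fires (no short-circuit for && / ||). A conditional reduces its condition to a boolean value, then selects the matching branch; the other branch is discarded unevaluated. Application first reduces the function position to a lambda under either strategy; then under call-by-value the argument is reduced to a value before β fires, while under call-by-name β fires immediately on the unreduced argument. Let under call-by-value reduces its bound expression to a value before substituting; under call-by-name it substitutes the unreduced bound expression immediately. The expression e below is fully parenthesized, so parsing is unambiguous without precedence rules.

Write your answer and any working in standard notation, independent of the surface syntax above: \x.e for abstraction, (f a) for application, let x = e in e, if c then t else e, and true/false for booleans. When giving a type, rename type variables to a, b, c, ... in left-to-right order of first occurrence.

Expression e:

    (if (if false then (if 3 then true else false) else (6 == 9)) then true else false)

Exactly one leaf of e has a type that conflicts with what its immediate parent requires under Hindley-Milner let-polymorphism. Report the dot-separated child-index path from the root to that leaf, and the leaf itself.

Answer: 0.1.0 : 3

Derivation:
  unify Bool ~ Bool
  unify Int ~ Bool
  FAIL: mismatch Int ~ Bool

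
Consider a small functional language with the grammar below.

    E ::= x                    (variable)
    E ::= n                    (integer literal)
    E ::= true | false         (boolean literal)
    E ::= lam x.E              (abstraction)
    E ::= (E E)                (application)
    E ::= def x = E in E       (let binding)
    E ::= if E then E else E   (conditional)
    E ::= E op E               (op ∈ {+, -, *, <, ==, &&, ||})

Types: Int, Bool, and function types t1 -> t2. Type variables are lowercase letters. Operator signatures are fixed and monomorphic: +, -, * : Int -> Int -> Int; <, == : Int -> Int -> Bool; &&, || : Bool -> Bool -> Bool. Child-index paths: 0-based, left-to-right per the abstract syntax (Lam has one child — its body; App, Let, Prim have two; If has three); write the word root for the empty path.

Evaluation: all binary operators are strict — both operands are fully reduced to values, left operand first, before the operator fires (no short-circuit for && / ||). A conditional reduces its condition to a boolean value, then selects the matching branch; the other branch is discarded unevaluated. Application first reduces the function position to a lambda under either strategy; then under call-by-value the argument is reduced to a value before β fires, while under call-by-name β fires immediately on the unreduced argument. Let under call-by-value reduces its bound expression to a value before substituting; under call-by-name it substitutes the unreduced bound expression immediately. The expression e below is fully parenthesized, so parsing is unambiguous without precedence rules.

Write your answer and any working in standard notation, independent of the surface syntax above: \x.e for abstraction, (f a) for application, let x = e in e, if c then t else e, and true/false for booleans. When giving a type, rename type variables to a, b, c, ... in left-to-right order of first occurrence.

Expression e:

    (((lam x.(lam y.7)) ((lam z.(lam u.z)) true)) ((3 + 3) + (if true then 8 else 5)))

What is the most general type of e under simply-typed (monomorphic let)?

Derivation:
\y._ : b -> Int
\x._ : a -> b -> Int
z : c
\u._ : d -> c
\z._ : c -> d -> c
  unify c -> d -> c ~ Bool -> e
  unify c ~ Bool
  unify d -> Bool ~ e
_ _ : d -> Bool
  unify a -> b -> Int ~ (d -> Bool) -> f
  unify a ~ d -> Bool
  unify b -> Int ~ f
_ _ : b -> Int
  unify Int ~ Int
  unify Int ~ Int
  unify Int ~ Int
  unify Bool ~ Bool
  unify Int ~ Int
  unify Int ~ Int
  unify b -> Int ~ Int -> g
  unify b ~ Int
  unify Int ~ g
_ _ : Int

Answer: Int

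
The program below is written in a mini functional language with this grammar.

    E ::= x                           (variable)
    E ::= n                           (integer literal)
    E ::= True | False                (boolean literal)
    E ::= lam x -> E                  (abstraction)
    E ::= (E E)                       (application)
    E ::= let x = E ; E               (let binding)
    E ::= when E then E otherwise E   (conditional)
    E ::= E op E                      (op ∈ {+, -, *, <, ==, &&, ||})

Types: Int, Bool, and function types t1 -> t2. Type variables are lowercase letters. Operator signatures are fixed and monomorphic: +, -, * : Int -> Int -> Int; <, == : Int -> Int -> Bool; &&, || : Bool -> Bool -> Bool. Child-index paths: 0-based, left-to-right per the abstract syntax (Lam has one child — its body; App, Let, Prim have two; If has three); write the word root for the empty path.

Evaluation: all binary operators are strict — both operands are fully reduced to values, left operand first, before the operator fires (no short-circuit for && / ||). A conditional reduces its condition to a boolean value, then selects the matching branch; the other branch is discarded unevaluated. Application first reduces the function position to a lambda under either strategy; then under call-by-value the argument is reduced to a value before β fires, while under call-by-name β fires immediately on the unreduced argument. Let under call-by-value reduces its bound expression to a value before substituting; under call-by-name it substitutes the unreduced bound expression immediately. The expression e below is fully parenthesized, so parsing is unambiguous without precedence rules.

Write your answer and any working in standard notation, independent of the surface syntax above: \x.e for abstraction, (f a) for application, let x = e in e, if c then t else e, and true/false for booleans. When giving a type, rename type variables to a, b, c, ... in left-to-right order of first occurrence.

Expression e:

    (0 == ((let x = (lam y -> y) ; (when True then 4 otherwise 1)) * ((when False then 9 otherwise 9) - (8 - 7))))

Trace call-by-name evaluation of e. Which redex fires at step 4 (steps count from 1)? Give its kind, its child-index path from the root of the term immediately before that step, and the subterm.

Answer: delta at 1.1.1 : (8 - 7)

Trace:
step 0: (0 == ((let x = (\y.y) in (if true then 4 else 1)) * ((if false then 9 else 9) - (8 - 7))))
step 1: [let@1.0] (0 == ((if true then 4 else 1) * ((if false then 9 else 9) - (8 - 7))))
step 2: [if@1.0] (0 == (4 * ((if false then 9 else 9) - (8 - 7))))
step 3: [if@1.1.0] (0 == (4 * (9 - (8 - 7))))
step 4: [delta@1.1.1] (0 == (4 * (9 - 1)))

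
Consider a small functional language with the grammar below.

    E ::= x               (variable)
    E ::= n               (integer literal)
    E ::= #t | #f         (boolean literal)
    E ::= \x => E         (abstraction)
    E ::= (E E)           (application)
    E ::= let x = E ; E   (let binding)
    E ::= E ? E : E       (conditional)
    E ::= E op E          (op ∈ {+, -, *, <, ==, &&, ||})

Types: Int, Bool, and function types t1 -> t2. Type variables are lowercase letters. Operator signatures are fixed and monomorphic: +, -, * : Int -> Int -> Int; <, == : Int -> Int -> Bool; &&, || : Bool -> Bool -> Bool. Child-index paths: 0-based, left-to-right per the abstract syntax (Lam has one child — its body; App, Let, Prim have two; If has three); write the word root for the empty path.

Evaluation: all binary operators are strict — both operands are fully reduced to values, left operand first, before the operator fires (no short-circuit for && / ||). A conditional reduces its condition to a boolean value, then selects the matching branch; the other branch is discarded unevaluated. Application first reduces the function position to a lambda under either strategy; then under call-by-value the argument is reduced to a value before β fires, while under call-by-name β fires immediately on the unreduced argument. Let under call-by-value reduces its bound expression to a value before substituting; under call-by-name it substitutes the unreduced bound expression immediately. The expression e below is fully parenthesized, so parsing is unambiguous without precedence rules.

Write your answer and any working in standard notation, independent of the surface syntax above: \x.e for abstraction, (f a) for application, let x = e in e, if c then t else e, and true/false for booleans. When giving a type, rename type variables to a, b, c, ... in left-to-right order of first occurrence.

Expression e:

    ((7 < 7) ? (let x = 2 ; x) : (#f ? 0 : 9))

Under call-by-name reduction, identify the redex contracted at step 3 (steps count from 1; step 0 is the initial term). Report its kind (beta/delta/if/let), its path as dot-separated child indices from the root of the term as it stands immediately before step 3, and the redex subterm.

Answer: if at root : (if false then 0 else 9)

Trace:
step 0: (if (7 < 7) then (let x = 2 in x) else (if false then 0 else 9))
step 1: [delta@0] (if false then (let x = 2 in x) else (if false then 0 else 9))
step 2: [if@root] (if false then 0 else 9)
step 3: [if@root] 9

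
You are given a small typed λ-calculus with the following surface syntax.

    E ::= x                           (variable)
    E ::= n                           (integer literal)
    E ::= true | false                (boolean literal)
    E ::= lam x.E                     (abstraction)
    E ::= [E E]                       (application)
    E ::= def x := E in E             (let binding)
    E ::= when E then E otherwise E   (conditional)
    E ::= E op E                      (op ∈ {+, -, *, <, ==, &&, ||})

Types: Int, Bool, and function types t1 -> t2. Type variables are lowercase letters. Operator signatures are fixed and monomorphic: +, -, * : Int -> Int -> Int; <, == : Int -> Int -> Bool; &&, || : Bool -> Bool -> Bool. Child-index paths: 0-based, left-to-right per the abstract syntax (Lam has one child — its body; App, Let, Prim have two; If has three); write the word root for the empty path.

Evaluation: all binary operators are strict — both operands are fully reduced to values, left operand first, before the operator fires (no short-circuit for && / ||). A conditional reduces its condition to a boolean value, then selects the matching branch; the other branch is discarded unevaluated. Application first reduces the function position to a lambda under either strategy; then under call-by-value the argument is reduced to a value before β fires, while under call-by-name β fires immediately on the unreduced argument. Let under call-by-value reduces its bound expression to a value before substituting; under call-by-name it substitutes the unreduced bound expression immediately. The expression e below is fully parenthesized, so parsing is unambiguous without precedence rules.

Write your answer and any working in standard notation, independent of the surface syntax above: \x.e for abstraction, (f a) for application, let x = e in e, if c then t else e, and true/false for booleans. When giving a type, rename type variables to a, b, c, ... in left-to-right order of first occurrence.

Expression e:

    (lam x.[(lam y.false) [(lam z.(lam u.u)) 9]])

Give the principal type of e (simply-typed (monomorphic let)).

Answer: a -> Bool

Derivation:
\y._ : b -> Bool
u : d
\u._ : d -> d
\z._ : c -> d -> d
  unify c -> d -> d ~ Int -> e
  unify c ~ Int
  unify d -> d ~ e
_ _ : d -> d
  unify b -> Bool ~ (d -> d) -> f
  unify b ~ d -> d
  unify Bool ~ f
_ _ : Bool
\x._ : a -> Bool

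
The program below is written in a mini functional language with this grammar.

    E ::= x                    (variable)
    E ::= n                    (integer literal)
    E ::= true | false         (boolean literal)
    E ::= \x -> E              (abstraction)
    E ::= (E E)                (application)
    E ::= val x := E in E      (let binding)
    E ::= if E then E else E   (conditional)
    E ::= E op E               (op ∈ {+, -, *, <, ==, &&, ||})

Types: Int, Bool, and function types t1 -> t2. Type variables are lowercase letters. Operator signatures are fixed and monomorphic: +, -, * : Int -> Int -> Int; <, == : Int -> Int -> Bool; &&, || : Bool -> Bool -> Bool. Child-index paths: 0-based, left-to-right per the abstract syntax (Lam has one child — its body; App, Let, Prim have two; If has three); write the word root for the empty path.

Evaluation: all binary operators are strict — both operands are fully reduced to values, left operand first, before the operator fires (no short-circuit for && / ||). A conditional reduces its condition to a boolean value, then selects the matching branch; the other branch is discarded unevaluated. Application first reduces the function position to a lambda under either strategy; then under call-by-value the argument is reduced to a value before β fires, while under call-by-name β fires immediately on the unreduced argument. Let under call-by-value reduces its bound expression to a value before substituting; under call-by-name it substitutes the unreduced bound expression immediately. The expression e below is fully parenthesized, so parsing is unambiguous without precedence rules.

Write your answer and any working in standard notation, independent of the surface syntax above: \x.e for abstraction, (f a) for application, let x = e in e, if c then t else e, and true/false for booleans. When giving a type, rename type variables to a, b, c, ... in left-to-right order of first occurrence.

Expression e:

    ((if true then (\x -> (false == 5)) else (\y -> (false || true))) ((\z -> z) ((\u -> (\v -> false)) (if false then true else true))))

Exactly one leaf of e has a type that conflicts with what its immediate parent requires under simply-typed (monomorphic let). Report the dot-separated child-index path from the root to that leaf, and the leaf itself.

Derivation:
  unify Bool ~ Bool
  unify Bool ~ Int
  FAIL: mismatch Bool ~ Int

Answer: 0.1.0.0 : false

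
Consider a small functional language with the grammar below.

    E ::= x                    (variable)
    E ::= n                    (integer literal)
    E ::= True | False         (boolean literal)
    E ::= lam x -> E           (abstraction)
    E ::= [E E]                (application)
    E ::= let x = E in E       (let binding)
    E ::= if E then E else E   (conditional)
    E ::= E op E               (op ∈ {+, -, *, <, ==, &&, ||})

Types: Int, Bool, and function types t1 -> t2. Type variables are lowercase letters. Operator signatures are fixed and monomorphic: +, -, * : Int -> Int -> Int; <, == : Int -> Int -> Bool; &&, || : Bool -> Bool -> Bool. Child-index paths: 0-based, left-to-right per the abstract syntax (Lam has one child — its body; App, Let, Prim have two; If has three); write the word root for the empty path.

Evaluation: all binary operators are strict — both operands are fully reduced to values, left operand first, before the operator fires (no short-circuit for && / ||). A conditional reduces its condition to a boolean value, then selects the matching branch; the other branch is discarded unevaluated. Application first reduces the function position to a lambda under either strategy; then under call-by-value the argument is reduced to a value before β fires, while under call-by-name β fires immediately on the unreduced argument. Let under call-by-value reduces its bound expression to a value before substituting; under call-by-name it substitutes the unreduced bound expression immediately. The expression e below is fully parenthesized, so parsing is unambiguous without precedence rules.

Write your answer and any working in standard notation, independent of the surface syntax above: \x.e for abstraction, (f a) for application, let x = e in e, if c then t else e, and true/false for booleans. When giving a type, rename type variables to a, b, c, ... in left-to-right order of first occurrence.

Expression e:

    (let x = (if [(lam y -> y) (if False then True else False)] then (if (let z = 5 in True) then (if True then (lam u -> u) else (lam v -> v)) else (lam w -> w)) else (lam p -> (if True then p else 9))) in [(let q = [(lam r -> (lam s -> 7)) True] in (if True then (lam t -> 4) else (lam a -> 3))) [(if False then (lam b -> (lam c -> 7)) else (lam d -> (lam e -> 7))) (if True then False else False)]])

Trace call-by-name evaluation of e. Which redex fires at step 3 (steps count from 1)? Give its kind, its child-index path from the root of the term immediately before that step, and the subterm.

Derivation:
step 0: (let x = (if ((\y.y) (if false then true else false)) then (if (let z = 5 in true) then (if true then (\u.u) else (\v.v)) else (\w.w)) else (\p.(if true then p else 9))) in ((let q = ((\r.(\s.7)) true) in (if true then (\t.4) else (\a.3))) ((if false then (\b.(\c.7)) else (\d.(\e.7))) (if true then false else false))))
step 1: [let@root] ((let q = ((\r.(\s.7)) true) in (if true then (\t.4) else (\a.3))) ((if false then (\b.(\c.7)) else (\d.(\e.7))) (if true then false else false)))
step 2: [let@0] ((if true then (\t.4) else (\a.3)) ((if false then (\b.(\c.7)) else (\d.(\e.7))) (if true then false else false)))
step 3: [if@0] ((\t.4) ((if false then (\b.(\c.7)) else (\d.(\e.7))) (if true then false else false)))

Answer: if at 0 : (if true then (\t.4) else (\a.3))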